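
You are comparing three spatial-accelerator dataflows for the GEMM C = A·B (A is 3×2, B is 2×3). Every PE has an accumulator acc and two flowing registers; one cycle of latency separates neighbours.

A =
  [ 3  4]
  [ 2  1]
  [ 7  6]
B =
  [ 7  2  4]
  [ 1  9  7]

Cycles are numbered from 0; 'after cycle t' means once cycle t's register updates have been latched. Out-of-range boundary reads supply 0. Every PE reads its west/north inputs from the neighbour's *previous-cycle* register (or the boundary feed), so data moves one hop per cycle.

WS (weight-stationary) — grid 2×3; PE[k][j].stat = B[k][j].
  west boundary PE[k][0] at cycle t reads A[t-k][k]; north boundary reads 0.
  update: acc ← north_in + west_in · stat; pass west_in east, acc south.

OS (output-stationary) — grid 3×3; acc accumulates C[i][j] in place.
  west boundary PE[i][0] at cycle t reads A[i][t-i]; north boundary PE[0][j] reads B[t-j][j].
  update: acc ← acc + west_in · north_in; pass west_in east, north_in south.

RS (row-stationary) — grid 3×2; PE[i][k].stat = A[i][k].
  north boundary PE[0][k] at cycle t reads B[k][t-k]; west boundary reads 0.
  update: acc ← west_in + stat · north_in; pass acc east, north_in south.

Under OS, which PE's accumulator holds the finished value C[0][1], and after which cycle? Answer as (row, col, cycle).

(row, col, cycle) = (0, 1, 2)

OS: C[0][1] accumulates in PE[0][1]:
  0: (0,1).acc=0  regs=<0,0>
  1: (0,1).acc=6  regs=<3,2>
  2: (0,1).acc=42  regs=<4,9>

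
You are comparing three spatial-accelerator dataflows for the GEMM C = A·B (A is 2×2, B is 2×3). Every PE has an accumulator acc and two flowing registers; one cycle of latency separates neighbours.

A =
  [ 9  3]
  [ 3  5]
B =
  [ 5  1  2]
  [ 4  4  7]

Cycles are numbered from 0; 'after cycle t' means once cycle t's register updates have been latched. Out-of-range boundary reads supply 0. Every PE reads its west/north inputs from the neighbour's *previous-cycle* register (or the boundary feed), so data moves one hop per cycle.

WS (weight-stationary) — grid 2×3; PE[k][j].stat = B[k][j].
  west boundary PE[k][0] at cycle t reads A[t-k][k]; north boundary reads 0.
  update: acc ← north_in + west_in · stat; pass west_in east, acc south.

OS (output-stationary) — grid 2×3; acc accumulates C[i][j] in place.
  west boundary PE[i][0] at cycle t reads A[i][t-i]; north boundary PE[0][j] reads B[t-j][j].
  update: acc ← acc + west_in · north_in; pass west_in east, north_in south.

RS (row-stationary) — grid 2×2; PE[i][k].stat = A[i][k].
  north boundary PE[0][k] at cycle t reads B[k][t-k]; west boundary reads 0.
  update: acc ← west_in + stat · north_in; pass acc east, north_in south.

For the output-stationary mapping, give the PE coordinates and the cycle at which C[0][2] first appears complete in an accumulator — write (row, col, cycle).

(row, col, cycle) = (0, 2, 3)

Under OS, C[0][2] lands at PE[0][2]:
  c0 r0c2: 0 / 0 / 0
  c1 r0c2: 0 / 0 / 0
  c2 r0c2: 18 / 9 / 2
  c3 r0c2: 39 / 3 / 7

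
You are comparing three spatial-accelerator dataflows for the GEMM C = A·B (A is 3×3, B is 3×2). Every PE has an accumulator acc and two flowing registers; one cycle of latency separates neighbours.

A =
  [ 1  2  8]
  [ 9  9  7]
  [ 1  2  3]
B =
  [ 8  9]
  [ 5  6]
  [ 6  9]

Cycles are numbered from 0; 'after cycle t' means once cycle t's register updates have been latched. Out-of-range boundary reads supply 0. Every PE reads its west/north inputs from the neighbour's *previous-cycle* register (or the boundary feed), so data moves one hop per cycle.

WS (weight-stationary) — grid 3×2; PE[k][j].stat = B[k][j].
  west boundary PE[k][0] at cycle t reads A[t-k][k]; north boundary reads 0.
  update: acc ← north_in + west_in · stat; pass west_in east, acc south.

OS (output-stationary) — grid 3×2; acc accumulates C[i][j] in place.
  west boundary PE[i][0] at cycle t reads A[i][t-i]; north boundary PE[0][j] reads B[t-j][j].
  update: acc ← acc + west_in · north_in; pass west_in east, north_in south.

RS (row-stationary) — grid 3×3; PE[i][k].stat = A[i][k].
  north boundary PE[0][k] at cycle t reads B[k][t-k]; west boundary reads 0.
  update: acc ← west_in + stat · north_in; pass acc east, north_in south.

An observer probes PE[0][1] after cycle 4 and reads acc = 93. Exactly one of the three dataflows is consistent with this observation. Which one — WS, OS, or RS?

Under WS (3×2), PE[0][1]:
  0: (0,1).acc=0  regs=<0,0>
  1: (0,1).acc=9  regs=<1,9>
  2: (0,1).acc=81  regs=<9,81>
  3: (0,1).acc=9  regs=<1,9>
  4: (0,1).acc=0  regs=<0,0>
Under OS (3×2), PE[0][1]:
  0: (0,1).acc=0  regs=<0,0>
  1: (0,1).acc=9  regs=<1,9>
  2: (0,1).acc=21  regs=<2,6>
  3: (0,1).acc=93  regs=<8,9>
  4: (0,1).acc=93  regs=<0,0>
Under RS (3×3), PE[0][1]:
  0: (0,1).acc=0  regs=<0,0>
  1: (0,1).acc=18  regs=<18,5>
  2: (0,1).acc=21  regs=<21,6>
  3: (0,1).acc=0  regs=<0,0>
  4: (0,1).acc=0  regs=<0,0>

dataflow = OS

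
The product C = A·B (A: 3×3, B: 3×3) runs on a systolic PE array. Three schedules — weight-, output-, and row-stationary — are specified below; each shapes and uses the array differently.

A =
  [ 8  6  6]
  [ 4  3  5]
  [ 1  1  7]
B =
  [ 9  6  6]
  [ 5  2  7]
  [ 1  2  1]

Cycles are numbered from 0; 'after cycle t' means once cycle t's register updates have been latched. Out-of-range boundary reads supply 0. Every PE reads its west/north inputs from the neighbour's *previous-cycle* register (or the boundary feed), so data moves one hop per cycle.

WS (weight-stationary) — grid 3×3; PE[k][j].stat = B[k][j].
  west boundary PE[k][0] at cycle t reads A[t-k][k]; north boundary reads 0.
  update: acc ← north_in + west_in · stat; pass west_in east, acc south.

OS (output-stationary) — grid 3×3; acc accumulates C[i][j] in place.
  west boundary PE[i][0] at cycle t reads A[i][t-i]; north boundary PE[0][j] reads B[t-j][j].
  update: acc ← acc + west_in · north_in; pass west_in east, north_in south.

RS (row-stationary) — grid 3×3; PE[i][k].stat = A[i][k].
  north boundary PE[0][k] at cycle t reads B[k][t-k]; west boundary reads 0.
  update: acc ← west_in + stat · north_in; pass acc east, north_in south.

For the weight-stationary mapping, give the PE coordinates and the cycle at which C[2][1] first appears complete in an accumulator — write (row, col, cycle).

(row, col, cycle) = (2, 1, 5)

WS — PE[2][1] is where C[2][1] collects:
  t=0 PE[2][1]: acc=0 h=0 v=0
  t=1 PE[2][1]: acc=0 h=0 v=0
  t=2 PE[2][1]: acc=0 h=0 v=0
  t=3 PE[2][1]: acc=72 h=6 v=72
  t=4 PE[2][1]: acc=40 h=5 v=40
  t=5 PE[2][1]: acc=22 h=7 v=22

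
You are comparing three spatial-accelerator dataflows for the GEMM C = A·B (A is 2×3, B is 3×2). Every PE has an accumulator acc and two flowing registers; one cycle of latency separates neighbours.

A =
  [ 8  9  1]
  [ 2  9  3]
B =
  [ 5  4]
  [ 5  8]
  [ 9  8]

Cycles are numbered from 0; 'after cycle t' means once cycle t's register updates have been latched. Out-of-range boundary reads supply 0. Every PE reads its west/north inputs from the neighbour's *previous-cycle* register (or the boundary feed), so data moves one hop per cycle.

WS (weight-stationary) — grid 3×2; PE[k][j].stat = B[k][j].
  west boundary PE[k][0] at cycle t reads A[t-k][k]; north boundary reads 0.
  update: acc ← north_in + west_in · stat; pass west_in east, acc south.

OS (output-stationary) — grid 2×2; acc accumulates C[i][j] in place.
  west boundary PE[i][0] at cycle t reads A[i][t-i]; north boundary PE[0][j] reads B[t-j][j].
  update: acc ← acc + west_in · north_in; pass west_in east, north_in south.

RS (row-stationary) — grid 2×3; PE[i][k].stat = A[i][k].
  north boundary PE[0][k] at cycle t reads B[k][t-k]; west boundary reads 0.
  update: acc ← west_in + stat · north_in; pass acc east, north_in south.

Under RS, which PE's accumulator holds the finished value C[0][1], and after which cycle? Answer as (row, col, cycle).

(row, col, cycle) = (0, 2, 3)

RS: C[0][1] accumulates in PE[0][2]:
  c0 r0c2: 0 / 0 / 0
  c1 r0c2: 0 / 0 / 0
  c2 r0c2: 94 / 94 / 9
  c3 r0c2: 112 / 112 / 8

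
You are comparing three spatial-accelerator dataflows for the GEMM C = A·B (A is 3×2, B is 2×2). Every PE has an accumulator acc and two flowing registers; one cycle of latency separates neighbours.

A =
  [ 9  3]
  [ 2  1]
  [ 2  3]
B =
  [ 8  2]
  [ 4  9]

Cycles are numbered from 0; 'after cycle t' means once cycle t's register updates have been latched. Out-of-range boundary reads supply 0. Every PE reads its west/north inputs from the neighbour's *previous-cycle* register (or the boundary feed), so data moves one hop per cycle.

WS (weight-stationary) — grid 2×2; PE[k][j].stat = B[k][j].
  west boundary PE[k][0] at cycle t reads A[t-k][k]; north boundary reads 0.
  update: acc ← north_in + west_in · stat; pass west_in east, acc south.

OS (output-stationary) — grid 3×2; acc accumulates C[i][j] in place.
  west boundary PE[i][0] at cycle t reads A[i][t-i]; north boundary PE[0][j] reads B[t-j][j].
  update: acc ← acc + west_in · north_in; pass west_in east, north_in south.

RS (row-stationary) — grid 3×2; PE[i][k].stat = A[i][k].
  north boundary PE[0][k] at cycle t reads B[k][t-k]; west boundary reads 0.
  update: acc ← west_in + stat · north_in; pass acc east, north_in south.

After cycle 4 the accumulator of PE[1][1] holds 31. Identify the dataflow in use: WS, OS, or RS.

dataflow = WS

Under WS (2×2), PE[1][1]:
  cycle 0: PE[1][1] → acc 0, east 0, south 0
  cycle 1: PE[1][1] → acc 0, east 0, south 0
  cycle 2: PE[1][1] → acc 45, east 3, south 45
  cycle 3: PE[1][1] → acc 13, east 1, south 13
  cycle 4: PE[1][1] → acc 31, east 3, south 31
Under OS (3×2), PE[1][1]:
  cycle 0: PE[1][1] → acc 0, east 0, south 0
  cycle 1: PE[1][1] → acc 0, east 0, south 0
  cycle 2: PE[1][1] → acc 4, east 2, south 2
  cycle 3: PE[1][1] → acc 13, east 1, south 9
  cycle 4: PE[1][1] → acc 13, east 0, south 0
Under RS (3×2), PE[1][1]:
  cycle 0: PE[1][1] → acc 0, east 0, south 0
  cycle 1: PE[1][1] → acc 0, east 0, south 0
  cycle 2: PE[1][1] → acc 20, east 20, south 4
  cycle 3: PE[1][1] → acc 13, east 13, south 9
  cycle 4: PE[1][1] → acc 0, east 0, south 0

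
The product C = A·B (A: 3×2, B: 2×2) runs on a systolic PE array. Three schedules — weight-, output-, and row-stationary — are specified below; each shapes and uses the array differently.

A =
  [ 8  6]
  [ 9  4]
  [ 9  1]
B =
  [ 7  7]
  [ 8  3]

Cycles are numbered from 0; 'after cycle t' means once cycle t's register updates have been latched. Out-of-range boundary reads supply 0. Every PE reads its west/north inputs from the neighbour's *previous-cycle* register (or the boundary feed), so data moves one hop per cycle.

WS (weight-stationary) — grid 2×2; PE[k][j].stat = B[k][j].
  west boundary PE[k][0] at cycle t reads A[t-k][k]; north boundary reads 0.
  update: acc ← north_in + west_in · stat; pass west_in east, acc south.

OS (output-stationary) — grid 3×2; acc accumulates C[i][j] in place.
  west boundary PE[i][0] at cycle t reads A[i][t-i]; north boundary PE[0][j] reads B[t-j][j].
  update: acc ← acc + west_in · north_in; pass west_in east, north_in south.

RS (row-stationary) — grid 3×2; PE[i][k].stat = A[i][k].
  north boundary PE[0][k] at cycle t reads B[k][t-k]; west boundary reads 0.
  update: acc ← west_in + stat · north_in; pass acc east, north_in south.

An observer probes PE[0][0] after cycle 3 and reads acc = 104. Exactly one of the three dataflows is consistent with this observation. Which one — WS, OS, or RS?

dataflow = OS

WS [2×2] PE[0][0] across cycles:
  c0 r0c0: 56 / 8 / 56
  c1 r0c0: 63 / 9 / 63
  c2 r0c0: 63 / 9 / 63
  c3 r0c0: 0 / 0 / 0
OS [3×2] PE[0][0] across cycles:
  c0 r0c0: 56 / 8 / 7
  c1 r0c0: 104 / 6 / 8
  c2 r0c0: 104 / 0 / 0
  c3 r0c0: 104 / 0 / 0
RS [3×2] PE[0][0] across cycles:
  c0 r0c0: 56 / 56 / 7
  c1 r0c0: 56 / 56 / 7
  c2 r0c0: 0 / 0 / 0
  c3 r0c0: 0 / 0 / 0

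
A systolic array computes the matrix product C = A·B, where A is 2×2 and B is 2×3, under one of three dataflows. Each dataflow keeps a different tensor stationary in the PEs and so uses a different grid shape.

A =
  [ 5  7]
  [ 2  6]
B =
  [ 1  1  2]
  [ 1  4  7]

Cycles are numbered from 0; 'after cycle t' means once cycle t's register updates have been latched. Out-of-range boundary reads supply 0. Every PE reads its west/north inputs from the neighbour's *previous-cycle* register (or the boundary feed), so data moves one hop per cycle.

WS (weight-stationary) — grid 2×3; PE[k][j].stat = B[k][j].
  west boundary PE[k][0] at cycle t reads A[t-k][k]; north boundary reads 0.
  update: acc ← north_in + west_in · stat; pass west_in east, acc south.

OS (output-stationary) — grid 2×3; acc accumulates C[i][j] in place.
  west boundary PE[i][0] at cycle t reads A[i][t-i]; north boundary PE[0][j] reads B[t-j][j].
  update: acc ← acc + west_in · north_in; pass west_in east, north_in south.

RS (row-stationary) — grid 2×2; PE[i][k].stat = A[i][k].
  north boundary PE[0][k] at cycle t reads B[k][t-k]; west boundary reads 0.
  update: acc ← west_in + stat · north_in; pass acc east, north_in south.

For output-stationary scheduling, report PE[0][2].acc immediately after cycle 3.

PE[0][2].acc = 59

OS 2×3: PE[0][2] cycle-by-cycle (with neighbour feeds):
  [0] (0,1) acc=0 (h:0 v:0)
  [0] (0,2) acc=0 (h:0 v:0)
  [1] (0,1) acc=5 (h:5 v:1)
  [1] (0,2) acc=0 (h:0 v:0)
  [2] (0,1) acc=33 (h:7 v:4)
  [2] (0,2) acc=10 (h:5 v:2)
  [3] (0,1) acc=33 (h:0 v:0)
  [3] (0,2) acc=59 (h:7 v:7)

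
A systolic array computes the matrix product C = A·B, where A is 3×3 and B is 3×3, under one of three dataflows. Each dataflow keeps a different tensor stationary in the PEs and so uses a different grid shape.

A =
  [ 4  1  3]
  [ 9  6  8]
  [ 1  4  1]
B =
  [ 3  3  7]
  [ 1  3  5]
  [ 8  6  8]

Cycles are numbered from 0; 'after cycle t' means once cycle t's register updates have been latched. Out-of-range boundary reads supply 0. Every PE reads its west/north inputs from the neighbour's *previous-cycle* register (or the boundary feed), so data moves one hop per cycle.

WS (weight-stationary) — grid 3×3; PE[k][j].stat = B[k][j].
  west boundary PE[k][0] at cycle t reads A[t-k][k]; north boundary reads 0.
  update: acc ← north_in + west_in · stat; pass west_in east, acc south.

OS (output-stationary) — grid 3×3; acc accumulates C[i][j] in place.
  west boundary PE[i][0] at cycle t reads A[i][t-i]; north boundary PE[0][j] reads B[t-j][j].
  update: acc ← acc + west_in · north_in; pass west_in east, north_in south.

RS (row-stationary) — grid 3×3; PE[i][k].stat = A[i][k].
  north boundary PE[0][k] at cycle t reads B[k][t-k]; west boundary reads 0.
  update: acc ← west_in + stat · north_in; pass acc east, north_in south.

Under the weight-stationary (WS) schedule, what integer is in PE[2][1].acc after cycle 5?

PE[2][1].acc = 21

WS 3×3: PE[2][1] cycle-by-cycle (with neighbour feeds):
  [0] (1,1) acc=0 (h:0 v:0)
  [0] (2,0) acc=0 (h:0 v:0)
  [0] (2,1) acc=0 (h:0 v:0)
  [1] (1,1) acc=0 (h:0 v:0)
  [1] (2,0) acc=0 (h:0 v:0)
  [1] (2,1) acc=0 (h:0 v:0)
  [2] (1,1) acc=15 (h:1 v:15)
  [2] (2,0) acc=37 (h:3 v:37)
  [2] (2,1) acc=0 (h:0 v:0)
  [3] (1,1) acc=45 (h:6 v:45)
  [3] (2,0) acc=97 (h:8 v:97)
  [3] (2,1) acc=33 (h:3 v:33)
  [4] (1,1) acc=15 (h:4 v:15)
  [4] (2,0) acc=15 (h:1 v:15)
  [4] (2,1) acc=93 (h:8 v:93)
  [5] (1,1) acc=0 (h:0 v:0)
  [5] (2,0) acc=0 (h:0 v:0)
  [5] (2,1) acc=21 (h:1 v:21)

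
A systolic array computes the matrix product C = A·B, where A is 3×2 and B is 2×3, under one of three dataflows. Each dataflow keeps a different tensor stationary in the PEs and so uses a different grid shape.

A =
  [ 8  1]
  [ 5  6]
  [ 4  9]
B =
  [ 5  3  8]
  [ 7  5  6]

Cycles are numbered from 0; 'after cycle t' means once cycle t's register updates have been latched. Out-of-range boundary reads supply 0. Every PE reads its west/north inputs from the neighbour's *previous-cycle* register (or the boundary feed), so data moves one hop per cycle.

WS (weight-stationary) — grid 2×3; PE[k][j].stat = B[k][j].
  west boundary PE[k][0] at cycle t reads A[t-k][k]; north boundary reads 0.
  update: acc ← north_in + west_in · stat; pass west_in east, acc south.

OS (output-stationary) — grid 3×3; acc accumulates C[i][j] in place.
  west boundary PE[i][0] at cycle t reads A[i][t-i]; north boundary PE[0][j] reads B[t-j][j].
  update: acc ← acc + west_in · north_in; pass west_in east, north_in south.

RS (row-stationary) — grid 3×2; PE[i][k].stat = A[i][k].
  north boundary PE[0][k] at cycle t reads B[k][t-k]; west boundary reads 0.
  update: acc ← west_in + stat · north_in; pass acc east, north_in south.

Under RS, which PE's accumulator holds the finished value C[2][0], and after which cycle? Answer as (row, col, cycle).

RS — PE[2][1] is where C[2][0] collects:
  0: (2,1).acc=0  regs=<0,0>
  1: (2,1).acc=0  regs=<0,0>
  2: (2,1).acc=0  regs=<0,0>
  3: (2,1).acc=83  regs=<83,7>

(row, col, cycle) = (2, 1, 3)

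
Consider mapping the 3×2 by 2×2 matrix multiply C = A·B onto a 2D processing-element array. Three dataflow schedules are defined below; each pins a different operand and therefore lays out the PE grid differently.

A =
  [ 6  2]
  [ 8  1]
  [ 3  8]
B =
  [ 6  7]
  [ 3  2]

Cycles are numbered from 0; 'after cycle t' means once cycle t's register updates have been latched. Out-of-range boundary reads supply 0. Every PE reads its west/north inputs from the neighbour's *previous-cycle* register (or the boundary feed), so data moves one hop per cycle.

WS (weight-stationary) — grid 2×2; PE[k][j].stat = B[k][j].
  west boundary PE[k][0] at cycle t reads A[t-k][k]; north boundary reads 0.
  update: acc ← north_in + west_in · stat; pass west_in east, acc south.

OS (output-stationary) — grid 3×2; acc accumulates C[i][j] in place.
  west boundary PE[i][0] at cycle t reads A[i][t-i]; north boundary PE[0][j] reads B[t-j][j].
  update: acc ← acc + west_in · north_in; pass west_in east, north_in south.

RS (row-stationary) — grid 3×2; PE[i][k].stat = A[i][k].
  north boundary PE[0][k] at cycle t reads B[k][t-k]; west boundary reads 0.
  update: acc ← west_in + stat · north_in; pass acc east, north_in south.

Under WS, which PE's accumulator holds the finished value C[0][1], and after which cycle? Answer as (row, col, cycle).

(row, col, cycle) = (1, 1, 2)

WS — PE[1][1] is where C[0][1] collects:
  [0] (1,1) acc=0 (h:0 v:0)
  [1] (1,1) acc=0 (h:0 v:0)
  [2] (1,1) acc=46 (h:2 v:46)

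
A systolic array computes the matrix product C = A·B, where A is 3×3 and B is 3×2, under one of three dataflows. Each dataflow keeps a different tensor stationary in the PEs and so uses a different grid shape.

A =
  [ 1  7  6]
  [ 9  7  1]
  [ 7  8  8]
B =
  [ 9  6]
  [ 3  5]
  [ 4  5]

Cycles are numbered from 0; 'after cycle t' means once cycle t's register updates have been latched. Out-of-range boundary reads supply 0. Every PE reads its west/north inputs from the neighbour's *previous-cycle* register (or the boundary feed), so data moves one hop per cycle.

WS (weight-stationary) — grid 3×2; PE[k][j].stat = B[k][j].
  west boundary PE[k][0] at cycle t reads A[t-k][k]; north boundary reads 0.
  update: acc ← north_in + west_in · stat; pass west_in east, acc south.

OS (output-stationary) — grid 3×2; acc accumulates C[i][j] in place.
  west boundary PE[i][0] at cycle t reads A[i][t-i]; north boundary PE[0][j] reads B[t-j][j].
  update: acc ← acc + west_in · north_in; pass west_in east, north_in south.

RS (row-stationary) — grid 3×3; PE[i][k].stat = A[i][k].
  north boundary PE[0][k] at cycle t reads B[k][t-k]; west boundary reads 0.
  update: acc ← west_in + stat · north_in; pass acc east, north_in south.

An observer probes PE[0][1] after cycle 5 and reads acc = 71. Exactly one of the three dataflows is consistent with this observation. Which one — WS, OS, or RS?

dataflow = OS

— WS: 3×2; PE[0][1] trace:
  c0 r0c1: 0 / 0 / 0
  c1 r0c1: 6 / 1 / 6
  c2 r0c1: 54 / 9 / 54
  c3 r0c1: 42 / 7 / 42
  c4 r0c1: 0 / 0 / 0
  c5 r0c1: 0 / 0 / 0
— OS: 3×2; PE[0][1] trace:
  c0 r0c1: 0 / 0 / 0
  c1 r0c1: 6 / 1 / 6
  c2 r0c1: 41 / 7 / 5
  c3 r0c1: 71 / 6 / 5
  c4 r0c1: 71 / 0 / 0
  c5 r0c1: 71 / 0 / 0
— RS: 3×3; PE[0][1] trace:
  c0 r0c1: 0 / 0 / 0
  c1 r0c1: 30 / 30 / 3
  c2 r0c1: 41 / 41 / 5
  c3 r0c1: 0 / 0 / 0
  c4 r0c1: 0 / 0 / 0
  c5 r0c1: 0 / 0 / 0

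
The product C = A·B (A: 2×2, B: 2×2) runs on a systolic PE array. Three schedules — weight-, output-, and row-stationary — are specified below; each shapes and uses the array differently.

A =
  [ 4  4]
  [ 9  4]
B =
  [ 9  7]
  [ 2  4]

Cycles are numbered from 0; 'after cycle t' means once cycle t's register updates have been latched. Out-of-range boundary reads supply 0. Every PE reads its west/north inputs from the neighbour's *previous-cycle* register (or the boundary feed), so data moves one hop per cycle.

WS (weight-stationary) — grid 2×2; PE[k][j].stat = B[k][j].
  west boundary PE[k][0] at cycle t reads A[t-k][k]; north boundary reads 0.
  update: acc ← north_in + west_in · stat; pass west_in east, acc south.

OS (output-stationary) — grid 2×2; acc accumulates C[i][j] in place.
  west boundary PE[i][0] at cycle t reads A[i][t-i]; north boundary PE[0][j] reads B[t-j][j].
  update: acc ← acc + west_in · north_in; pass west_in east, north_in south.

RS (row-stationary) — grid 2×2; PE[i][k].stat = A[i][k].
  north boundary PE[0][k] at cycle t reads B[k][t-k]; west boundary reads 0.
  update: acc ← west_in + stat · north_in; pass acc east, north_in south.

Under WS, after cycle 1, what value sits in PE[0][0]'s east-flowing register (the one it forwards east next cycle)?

register = 9

Tracing WS — 2×2 array, target PE[0][0]:
  step 0 · PE0,0: acc=36; fwd→4 fwd↓36
  step 1 · PE0,0: acc=81; fwd→9 fwd↓81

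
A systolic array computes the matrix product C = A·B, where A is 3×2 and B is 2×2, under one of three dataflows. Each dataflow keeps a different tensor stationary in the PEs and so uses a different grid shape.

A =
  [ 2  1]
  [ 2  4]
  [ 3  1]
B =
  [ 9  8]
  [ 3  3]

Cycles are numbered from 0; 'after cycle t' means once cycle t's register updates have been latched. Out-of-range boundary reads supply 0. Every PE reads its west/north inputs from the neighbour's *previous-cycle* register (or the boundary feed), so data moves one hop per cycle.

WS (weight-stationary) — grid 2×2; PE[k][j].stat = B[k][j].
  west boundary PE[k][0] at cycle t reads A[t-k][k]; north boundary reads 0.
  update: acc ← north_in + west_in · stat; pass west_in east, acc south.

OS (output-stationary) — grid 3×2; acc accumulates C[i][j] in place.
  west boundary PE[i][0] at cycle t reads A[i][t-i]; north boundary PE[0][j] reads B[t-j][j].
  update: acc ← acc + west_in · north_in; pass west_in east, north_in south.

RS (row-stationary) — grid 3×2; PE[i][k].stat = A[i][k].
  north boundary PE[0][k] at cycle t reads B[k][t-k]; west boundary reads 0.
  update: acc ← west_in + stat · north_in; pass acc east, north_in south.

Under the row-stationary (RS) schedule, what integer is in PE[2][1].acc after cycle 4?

RS (3×2). Following PE[2][1] plus its west/north inputs:
  t=0 PE[1][1]: acc=0 h=0 v=0
  t=0 PE[2][0]: acc=0 h=0 v=0
  t=0 PE[2][1]: acc=0 h=0 v=0
  t=1 PE[1][1]: acc=0 h=0 v=0
  t=1 PE[2][0]: acc=0 h=0 v=0
  t=1 PE[2][1]: acc=0 h=0 v=0
  t=2 PE[1][1]: acc=30 h=30 v=3
  t=2 PE[2][0]: acc=27 h=27 v=9
  t=2 PE[2][1]: acc=0 h=0 v=0
  t=3 PE[1][1]: acc=28 h=28 v=3
  t=3 PE[2][0]: acc=24 h=24 v=8
  t=3 PE[2][1]: acc=30 h=30 v=3
  t=4 PE[1][1]: acc=0 h=0 v=0
  t=4 PE[2][0]: acc=0 h=0 v=0
  t=4 PE[2][1]: acc=27 h=27 v=3

PE[2][1].acc = 27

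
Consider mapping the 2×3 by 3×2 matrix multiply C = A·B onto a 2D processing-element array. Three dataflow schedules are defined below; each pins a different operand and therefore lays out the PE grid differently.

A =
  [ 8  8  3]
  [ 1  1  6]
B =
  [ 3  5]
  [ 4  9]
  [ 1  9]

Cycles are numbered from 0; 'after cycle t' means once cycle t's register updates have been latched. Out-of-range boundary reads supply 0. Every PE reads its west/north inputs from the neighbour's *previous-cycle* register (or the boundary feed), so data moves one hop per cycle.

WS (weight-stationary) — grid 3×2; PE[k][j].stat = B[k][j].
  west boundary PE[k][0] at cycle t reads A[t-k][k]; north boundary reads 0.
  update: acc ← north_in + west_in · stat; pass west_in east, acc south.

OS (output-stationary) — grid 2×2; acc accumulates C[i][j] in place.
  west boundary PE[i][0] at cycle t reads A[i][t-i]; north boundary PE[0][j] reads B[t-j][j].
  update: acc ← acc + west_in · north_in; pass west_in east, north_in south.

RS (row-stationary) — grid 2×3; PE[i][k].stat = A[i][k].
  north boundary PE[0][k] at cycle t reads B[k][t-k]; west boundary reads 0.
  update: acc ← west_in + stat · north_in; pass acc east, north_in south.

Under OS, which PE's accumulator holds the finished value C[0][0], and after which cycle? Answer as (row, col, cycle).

Under OS, C[0][0] lands at PE[0][0]:
  step 0 · PE0,0: acc=24; fwd→8 fwd↓3
  step 1 · PE0,0: acc=56; fwd→8 fwd↓4
  step 2 · PE0,0: acc=59; fwd→3 fwd↓1

(row, col, cycle) = (0, 0, 2)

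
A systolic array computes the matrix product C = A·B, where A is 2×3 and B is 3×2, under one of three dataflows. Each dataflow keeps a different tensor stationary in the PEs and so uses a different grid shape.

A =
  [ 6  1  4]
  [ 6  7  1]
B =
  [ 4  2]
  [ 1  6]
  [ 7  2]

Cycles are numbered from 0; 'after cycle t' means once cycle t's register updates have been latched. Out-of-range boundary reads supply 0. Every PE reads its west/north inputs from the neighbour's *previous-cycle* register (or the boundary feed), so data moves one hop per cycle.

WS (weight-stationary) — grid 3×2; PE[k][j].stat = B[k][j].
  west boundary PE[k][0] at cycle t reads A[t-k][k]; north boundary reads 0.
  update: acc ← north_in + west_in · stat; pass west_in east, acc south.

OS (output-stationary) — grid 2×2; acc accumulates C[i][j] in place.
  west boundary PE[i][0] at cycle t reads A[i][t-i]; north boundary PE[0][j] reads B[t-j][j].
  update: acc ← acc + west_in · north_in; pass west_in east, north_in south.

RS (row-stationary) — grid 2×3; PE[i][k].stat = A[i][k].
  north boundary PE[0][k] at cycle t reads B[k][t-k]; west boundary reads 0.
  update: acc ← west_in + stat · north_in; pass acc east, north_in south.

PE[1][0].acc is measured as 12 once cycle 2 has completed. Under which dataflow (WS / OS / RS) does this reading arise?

Under WS (3×2), PE[1][0]:
  [0] (1,0) acc=0 (h:0 v:0)
  [1] (1,0) acc=25 (h:1 v:25)
  [2] (1,0) acc=31 (h:7 v:31)
Under OS (2×2), PE[1][0]:
  [0] (1,0) acc=0 (h:0 v:0)
  [1] (1,0) acc=24 (h:6 v:4)
  [2] (1,0) acc=31 (h:7 v:1)
Under RS (2×3), PE[1][0]:
  [0] (1,0) acc=0 (h:0 v:0)
  [1] (1,0) acc=24 (h:24 v:4)
  [2] (1,0) acc=12 (h:12 v:2)

dataflow = RS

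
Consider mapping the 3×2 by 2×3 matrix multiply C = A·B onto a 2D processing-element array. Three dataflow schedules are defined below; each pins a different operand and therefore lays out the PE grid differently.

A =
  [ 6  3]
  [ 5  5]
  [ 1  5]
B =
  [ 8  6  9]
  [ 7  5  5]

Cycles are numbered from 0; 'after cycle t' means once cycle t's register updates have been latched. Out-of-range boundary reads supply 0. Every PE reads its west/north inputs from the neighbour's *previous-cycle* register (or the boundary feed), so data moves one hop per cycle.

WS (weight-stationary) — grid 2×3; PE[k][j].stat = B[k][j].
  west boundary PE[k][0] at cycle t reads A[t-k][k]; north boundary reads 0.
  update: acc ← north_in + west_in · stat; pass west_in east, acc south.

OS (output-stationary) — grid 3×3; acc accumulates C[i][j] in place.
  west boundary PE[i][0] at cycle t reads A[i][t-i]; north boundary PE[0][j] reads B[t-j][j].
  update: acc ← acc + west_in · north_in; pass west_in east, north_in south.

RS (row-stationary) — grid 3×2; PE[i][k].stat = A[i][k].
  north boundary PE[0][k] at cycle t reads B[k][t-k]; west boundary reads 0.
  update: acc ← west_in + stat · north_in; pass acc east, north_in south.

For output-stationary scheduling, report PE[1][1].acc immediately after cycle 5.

PE[1][1].acc = 55

OS (3×3). Following PE[1][1] plus its west/north inputs:
  [0] (0,1) acc=0 (h:0 v:0)
  [0] (1,0) acc=0 (h:0 v:0)
  [0] (1,1) acc=0 (h:0 v:0)
  [1] (0,1) acc=36 (h:6 v:6)
  [1] (1,0) acc=40 (h:5 v:8)
  [1] (1,1) acc=0 (h:0 v:0)
  [2] (0,1) acc=51 (h:3 v:5)
  [2] (1,0) acc=75 (h:5 v:7)
  [2] (1,1) acc=30 (h:5 v:6)
  [3] (0,1) acc=51 (h:0 v:0)
  [3] (1,0) acc=75 (h:0 v:0)
  [3] (1,1) acc=55 (h:5 v:5)
  [4] (0,1) acc=51 (h:0 v:0)
  [4] (1,0) acc=75 (h:0 v:0)
  [4] (1,1) acc=55 (h:0 v:0)
  [5] (0,1) acc=51 (h:0 v:0)
  [5] (1,0) acc=75 (h:0 v:0)
  [5] (1,1) acc=55 (h:0 v:0)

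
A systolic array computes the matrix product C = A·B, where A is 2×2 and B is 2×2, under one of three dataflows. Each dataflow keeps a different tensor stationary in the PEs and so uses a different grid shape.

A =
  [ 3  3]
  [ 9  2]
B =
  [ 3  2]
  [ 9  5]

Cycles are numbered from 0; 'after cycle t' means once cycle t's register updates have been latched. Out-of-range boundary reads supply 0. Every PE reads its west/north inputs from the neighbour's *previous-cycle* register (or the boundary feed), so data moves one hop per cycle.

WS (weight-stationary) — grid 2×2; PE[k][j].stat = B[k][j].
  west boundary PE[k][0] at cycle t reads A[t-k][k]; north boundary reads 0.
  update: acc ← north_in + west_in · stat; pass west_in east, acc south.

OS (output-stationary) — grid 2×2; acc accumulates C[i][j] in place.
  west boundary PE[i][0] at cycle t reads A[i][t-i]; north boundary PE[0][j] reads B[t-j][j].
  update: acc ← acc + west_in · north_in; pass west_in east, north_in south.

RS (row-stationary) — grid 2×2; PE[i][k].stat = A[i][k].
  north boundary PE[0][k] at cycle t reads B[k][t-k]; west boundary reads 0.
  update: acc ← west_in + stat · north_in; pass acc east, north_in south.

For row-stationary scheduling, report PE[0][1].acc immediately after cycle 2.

PE[0][1].acc = 21

RS (2×2). Following PE[0][1] plus its west/north inputs:
  step 0 · PE0,0: acc=9; fwd→9 fwd↓3
  step 0 · PE0,1: acc=0; fwd→0 fwd↓0
  step 1 · PE0,0: acc=6; fwd→6 fwd↓2
  step 1 · PE0,1: acc=36; fwd→36 fwd↓9
  step 2 · PE0,0: acc=0; fwd→0 fwd↓0
  step 2 · PE0,1: acc=21; fwd→21 fwd↓5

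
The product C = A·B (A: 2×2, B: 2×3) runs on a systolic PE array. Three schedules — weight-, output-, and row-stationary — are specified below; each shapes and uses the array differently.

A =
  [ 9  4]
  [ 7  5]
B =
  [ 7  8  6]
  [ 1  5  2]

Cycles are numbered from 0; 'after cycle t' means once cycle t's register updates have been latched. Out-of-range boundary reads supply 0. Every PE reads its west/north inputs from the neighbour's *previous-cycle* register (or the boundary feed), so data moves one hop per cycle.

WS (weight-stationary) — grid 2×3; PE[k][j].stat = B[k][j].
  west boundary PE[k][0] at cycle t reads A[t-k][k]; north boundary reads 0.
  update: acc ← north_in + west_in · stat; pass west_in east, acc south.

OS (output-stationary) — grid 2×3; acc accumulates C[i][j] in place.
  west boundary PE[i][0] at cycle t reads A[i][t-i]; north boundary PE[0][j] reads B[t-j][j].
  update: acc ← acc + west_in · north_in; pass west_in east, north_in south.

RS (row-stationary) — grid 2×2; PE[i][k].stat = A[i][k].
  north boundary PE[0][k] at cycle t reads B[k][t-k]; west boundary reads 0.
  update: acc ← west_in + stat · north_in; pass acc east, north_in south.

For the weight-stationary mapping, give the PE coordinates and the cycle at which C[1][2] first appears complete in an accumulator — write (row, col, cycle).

(row, col, cycle) = (1, 2, 4)

WS — PE[1][2] is where C[1][2] collects:
  c0 r1c2: 0 / 0 / 0
  c1 r1c2: 0 / 0 / 0
  c2 r1c2: 0 / 0 / 0
  c3 r1c2: 62 / 4 / 62
  c4 r1c2: 52 / 5 / 52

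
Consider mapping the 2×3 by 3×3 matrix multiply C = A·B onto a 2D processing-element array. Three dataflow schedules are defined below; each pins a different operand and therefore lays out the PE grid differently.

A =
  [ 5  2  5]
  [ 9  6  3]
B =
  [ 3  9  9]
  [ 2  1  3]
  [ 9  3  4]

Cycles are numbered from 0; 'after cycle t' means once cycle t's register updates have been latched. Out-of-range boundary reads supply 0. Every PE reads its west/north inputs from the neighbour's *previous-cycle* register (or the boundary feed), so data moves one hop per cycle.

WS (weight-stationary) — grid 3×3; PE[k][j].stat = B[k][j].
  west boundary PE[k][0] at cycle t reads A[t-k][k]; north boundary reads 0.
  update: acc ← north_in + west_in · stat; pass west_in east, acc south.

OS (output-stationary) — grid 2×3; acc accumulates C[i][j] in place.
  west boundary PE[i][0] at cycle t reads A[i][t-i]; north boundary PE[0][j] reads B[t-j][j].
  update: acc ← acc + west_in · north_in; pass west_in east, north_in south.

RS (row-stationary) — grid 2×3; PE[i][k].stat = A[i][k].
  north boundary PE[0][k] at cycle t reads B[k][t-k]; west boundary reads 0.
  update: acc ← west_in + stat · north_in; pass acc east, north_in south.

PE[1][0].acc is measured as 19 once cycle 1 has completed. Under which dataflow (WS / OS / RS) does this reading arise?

dataflow = WS

Under WS (3×3), PE[1][0]:
  0: (1,0).acc=0  regs=<0,0>
  1: (1,0).acc=19  regs=<2,19>
Under OS (2×3), PE[1][0]:
  0: (1,0).acc=0  regs=<0,0>
  1: (1,0).acc=27  regs=<9,3>
Under RS (2×3), PE[1][0]:
  0: (1,0).acc=0  regs=<0,0>
  1: (1,0).acc=27  regs=<27,3>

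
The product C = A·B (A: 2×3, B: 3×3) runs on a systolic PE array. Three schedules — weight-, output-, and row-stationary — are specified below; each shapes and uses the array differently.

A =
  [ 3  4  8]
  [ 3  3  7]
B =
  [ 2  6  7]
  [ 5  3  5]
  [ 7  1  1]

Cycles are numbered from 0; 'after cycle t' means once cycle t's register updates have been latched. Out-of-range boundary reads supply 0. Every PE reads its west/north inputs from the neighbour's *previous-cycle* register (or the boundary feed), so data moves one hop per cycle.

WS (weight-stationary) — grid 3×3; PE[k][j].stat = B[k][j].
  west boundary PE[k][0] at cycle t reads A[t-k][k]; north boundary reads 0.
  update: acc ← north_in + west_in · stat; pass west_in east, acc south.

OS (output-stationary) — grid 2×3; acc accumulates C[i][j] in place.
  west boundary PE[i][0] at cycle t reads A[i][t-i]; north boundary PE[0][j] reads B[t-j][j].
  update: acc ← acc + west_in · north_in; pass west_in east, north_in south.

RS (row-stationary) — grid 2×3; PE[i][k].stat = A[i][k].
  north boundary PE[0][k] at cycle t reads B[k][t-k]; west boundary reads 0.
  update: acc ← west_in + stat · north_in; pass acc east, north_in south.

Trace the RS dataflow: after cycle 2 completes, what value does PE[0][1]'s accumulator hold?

RS (2×3). Following PE[0][1] plus its west/north inputs:
  step 0 · PE0,0: acc=6; fwd→6 fwd↓2
  step 0 · PE0,1: acc=0; fwd→0 fwd↓0
  step 1 · PE0,0: acc=18; fwd→18 fwd↓6
  step 1 · PE0,1: acc=26; fwd→26 fwd↓5
  step 2 · PE0,0: acc=21; fwd→21 fwd↓7
  step 2 · PE0,1: acc=30; fwd→30 fwd↓3

PE[0][1].acc = 30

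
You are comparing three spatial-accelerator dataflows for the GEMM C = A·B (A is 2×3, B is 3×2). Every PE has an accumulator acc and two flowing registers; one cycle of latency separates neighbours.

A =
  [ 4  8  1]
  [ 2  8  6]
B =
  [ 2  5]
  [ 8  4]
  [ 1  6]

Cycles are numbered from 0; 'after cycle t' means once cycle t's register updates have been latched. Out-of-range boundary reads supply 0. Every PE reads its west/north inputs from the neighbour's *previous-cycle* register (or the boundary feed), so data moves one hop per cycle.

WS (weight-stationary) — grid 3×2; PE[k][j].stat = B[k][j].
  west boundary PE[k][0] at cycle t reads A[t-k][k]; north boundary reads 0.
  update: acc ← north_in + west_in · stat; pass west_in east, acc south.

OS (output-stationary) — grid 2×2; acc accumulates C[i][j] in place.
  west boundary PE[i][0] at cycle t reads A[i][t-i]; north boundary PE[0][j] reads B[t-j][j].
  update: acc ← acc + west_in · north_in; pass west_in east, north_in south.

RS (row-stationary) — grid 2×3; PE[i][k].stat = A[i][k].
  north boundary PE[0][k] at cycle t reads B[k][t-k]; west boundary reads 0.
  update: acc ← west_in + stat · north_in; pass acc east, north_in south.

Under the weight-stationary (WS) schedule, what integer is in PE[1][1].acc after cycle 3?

WS (3×2). Following PE[1][1] plus its west/north inputs:
  after 0 — PE[0][1] acc=0, pass-E 0, pass-S 0
  after 0 — PE[1][0] acc=0, pass-E 0, pass-S 0
  after 0 — PE[1][1] acc=0, pass-E 0, pass-S 0
  after 1 — PE[0][1] acc=20, pass-E 4, pass-S 20
  after 1 — PE[1][0] acc=72, pass-E 8, pass-S 72
  after 1 — PE[1][1] acc=0, pass-E 0, pass-S 0
  after 2 — PE[0][1] acc=10, pass-E 2, pass-S 10
  after 2 — PE[1][0] acc=68, pass-E 8, pass-S 68
  after 2 — PE[1][1] acc=52, pass-E 8, pass-S 52
  after 3 — PE[0][1] acc=0, pass-E 0, pass-S 0
  after 3 — PE[1][0] acc=0, pass-E 0, pass-S 0
  after 3 — PE[1][1] acc=42, pass-E 8, pass-S 42

PE[1][1].acc = 42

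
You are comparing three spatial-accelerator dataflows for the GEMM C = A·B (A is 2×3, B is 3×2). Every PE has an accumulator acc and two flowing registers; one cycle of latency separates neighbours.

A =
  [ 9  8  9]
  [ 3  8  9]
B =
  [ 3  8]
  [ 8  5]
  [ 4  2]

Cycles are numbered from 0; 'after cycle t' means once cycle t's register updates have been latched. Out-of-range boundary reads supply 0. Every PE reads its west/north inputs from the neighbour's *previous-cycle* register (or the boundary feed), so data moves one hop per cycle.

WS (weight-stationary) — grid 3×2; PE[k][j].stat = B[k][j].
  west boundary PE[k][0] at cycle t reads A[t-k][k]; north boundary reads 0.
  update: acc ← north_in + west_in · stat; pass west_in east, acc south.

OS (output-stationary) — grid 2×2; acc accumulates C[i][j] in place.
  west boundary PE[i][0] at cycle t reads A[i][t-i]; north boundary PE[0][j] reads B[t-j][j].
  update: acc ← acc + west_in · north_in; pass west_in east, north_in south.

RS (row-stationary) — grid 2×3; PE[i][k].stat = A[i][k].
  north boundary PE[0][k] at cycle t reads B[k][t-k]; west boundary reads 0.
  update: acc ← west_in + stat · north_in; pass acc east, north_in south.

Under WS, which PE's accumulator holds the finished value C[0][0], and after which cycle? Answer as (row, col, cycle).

WS — PE[2][0] is where C[0][0] collects:
  @0  [2,0]  acc 0  |  →0  ↓0
  @1  [2,0]  acc 0  |  →0  ↓0
  @2  [2,0]  acc 127  |  →9  ↓127

(row, col, cycle) = (2, 0, 2)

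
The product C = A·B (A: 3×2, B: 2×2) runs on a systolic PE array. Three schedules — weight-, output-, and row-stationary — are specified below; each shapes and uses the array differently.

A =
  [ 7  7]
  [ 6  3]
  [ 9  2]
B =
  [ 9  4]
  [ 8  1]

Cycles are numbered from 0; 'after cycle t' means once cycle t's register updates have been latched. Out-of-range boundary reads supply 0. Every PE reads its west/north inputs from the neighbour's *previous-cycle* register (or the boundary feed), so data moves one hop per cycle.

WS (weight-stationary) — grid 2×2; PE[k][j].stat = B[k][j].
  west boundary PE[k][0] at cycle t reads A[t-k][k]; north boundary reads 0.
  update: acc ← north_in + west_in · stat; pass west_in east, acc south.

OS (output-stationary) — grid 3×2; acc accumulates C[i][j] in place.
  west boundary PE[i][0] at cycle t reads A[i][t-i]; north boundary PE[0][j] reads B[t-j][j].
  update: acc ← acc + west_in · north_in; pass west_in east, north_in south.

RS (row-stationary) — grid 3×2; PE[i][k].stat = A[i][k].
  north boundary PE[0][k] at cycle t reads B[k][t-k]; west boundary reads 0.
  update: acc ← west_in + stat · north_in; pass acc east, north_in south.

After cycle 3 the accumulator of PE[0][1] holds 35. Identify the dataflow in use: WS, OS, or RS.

WS [2×2] PE[0][1] across cycles:
  after 0 — PE[0][1] acc=0, pass-E 0, pass-S 0
  after 1 — PE[0][1] acc=28, pass-E 7, pass-S 28
  after 2 — PE[0][1] acc=24, pass-E 6, pass-S 24
  after 3 — PE[0][1] acc=36, pass-E 9, pass-S 36
OS [3×2] PE[0][1] across cycles:
  after 0 — PE[0][1] acc=0, pass-E 0, pass-S 0
  after 1 — PE[0][1] acc=28, pass-E 7, pass-S 4
  after 2 — PE[0][1] acc=35, pass-E 7, pass-S 1
  after 3 — PE[0][1] acc=35, pass-E 0, pass-S 0
RS [3×2] PE[0][1] across cycles:
  after 0 — PE[0][1] acc=0, pass-E 0, pass-S 0
  after 1 — PE[0][1] acc=119, pass-E 119, pass-S 8
  after 2 — PE[0][1] acc=35, pass-E 35, pass-S 1
  after 3 — PE[0][1] acc=0, pass-E 0, pass-S 0

dataflow = OS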